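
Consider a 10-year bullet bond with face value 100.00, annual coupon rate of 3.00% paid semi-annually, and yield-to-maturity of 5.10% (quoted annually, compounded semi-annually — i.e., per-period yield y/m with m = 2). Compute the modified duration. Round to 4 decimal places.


Answer: Modified duration = 8.3505

Derivation:
Coupon per period c = face * coupon_rate / m = 1.500000
Periods per year m = 2; per-period yield y/m = 0.025500
Number of cashflows N = 20
Cashflows (t years, CF_t, discount factor 1/(1+y/m)^(m*t), PV):
  t = 0.5000: CF_t = 1.500000, DF = 0.975134, PV = 1.462701
  t = 1.0000: CF_t = 1.500000, DF = 0.950886, PV = 1.426330
  t = 1.5000: CF_t = 1.500000, DF = 0.927242, PV = 1.390863
  t = 2.0000: CF_t = 1.500000, DF = 0.904185, PV = 1.356278
  t = 2.5000: CF_t = 1.500000, DF = 0.881702, PV = 1.322553
  t = 3.0000: CF_t = 1.500000, DF = 0.859777, PV = 1.289666
  t = 3.5000: CF_t = 1.500000, DF = 0.838398, PV = 1.257597
  t = 4.0000: CF_t = 1.500000, DF = 0.817551, PV = 1.226326
  t = 4.5000: CF_t = 1.500000, DF = 0.797222, PV = 1.195832
  t = 5.0000: CF_t = 1.500000, DF = 0.777398, PV = 1.166097
  t = 5.5000: CF_t = 1.500000, DF = 0.758067, PV = 1.137101
  t = 6.0000: CF_t = 1.500000, DF = 0.739217, PV = 1.108826
  t = 6.5000: CF_t = 1.500000, DF = 0.720836, PV = 1.081254
  t = 7.0000: CF_t = 1.500000, DF = 0.702912, PV = 1.054367
  t = 7.5000: CF_t = 1.500000, DF = 0.685433, PV = 1.028150
  t = 8.0000: CF_t = 1.500000, DF = 0.668389, PV = 1.002584
  t = 8.5000: CF_t = 1.500000, DF = 0.651769, PV = 0.977653
  t = 9.0000: CF_t = 1.500000, DF = 0.635562, PV = 0.953343
  t = 9.5000: CF_t = 1.500000, DF = 0.619758, PV = 0.929637
  t = 10.0000: CF_t = 101.500000, DF = 0.604347, PV = 61.341268
Price P = sum_t PV_t = 83.708425
First compute Macaulay numerator sum_t t * PV_t:
  t * PV_t at t = 0.5000: 0.731351
  t * PV_t at t = 1.0000: 1.426330
  t * PV_t at t = 1.5000: 2.086294
  t * PV_t at t = 2.0000: 2.712555
  t * PV_t at t = 2.5000: 3.306381
  t * PV_t at t = 3.0000: 3.868998
  t * PV_t at t = 3.5000: 4.401591
  t * PV_t at t = 4.0000: 4.905304
  t * PV_t at t = 4.5000: 5.381245
  t * PV_t at t = 5.0000: 5.830484
  t * PV_t at t = 5.5000: 6.254054
  t * PV_t at t = 6.0000: 6.652954
  t * PV_t at t = 6.5000: 7.028149
  t * PV_t at t = 7.0000: 7.380572
  t * PV_t at t = 7.5000: 7.711122
  t * PV_t at t = 8.0000: 8.020669
  t * PV_t at t = 8.5000: 8.310055
  t * PV_t at t = 9.0000: 8.580089
  t * PV_t at t = 9.5000: 8.831556
  t * PV_t at t = 10.0000: 613.412679
Macaulay duration D = 716.832432 / 83.708425 = 8.563444
Modified duration = D / (1 + y/m) = 8.563444 / (1 + 0.025500) = 8.350506


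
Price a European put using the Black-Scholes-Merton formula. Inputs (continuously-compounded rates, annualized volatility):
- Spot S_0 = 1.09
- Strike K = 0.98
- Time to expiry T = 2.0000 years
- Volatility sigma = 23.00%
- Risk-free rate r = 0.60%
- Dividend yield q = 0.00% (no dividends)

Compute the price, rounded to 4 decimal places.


Answer: Price = 0.0807

Derivation:
d1 = (ln(S/K) + (r - q + 0.5*sigma^2) * T) / (sigma * sqrt(T)) = 0.52658059
d2 = d1 - sigma * sqrt(T) = 0.20131147
exp(-rT) = 0.98807171; exp(-qT) = 1.00000000
P = K * exp(-rT) * N(-d2) - S_0 * exp(-qT) * N(-d1)
N(-d1) = 0.29924244; N(-d2) = 0.42022752
P = 0.9800 * 0.98807171 * 0.42022752 - 1.0900 * 1.00000000 * 0.29924244 = 0.0807


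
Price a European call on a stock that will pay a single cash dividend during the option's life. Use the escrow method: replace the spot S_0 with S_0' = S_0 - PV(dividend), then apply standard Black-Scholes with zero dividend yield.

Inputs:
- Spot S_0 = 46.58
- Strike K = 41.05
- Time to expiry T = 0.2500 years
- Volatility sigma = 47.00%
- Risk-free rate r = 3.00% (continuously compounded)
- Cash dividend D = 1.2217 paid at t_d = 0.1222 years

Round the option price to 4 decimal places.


PV(D) = D * exp(-r * t_d) = 1.2217 * 0.99634071 = 1.21722945
S_0' = S_0 - PV(D) = 46.5800 - 1.21722945 = 45.36277055
d1 = (ln(S_0'/K) + (r + sigma^2/2)*T) / (sigma*sqrt(T)) = 0.57452511
d2 = d1 - sigma*sqrt(T) = 0.33952511
exp(-rT) = 0.99252805
N(d1) = 0.71719374; N(d2) = 0.63289291
C = S_0' * N(d1) - K * exp(-rT) * N(d2) = 45.36277055 * 0.71719374 - 41.0500 * 0.99252805 * 0.63289291 = 6.7478

Answer: Price = 6.7478


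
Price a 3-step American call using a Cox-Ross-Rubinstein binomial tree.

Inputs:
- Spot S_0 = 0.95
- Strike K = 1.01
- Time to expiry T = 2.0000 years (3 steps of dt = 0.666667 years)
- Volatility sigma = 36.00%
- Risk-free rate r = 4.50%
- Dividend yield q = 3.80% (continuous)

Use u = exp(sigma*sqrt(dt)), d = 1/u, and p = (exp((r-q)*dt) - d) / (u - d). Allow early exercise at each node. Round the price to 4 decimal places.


dt = T/N = 0.666667
u = exp(sigma*sqrt(dt)) = 1.341702; d = 1/u = 0.745322
p = (exp((r-q)*dt) - d) / (u - d) = 0.434883
Discount per step: exp(-r*dt) = 0.970446
Stock lattice S(k, i) with i counting down-moves:
  k=0: S(0,0) = 0.9500
  k=1: S(1,0) = 1.2746; S(1,1) = 0.7081
  k=2: S(2,0) = 1.7102; S(2,1) = 0.9500; S(2,2) = 0.5277
  k=3: S(3,0) = 2.2945; S(3,1) = 1.2746; S(3,2) = 0.7081; S(3,3) = 0.3933
Terminal payoffs V(N, i) = max(S_T - K, 0):
  V(3,0) = 1.284518; V(3,1) = 0.264617; V(3,2) = 0.000000; V(3,3) = 0.000000
Backward induction: V(k, i) = exp(-r*dt) * [p * V(k+1, i) + (1-p) * V(k+1, i+1)]; then take max(V_cont, immediate exercise) for American.
  V(2,0) = exp(-r*dt) * [p*1.284518 + (1-p)*0.264617] = 0.687226; exercise = 0.700155; V(2,0) = max -> 0.700155
  V(2,1) = exp(-r*dt) * [p*0.264617 + (1-p)*0.000000] = 0.111676; exercise = 0.000000; V(2,1) = max -> 0.111676
  V(2,2) = exp(-r*dt) * [p*0.000000 + (1-p)*0.000000] = 0.000000; exercise = 0.000000; V(2,2) = max -> 0.000000
  V(1,0) = exp(-r*dt) * [p*0.700155 + (1-p)*0.111676] = 0.356732; exercise = 0.264617; V(1,0) = max -> 0.356732
  V(1,1) = exp(-r*dt) * [p*0.111676 + (1-p)*0.000000] = 0.047131; exercise = 0.000000; V(1,1) = max -> 0.047131
  V(0,0) = exp(-r*dt) * [p*0.356732 + (1-p)*0.047131] = 0.176399; exercise = 0.000000; V(0,0) = max -> 0.176399

Answer: Price = V(0,0) = 0.1764


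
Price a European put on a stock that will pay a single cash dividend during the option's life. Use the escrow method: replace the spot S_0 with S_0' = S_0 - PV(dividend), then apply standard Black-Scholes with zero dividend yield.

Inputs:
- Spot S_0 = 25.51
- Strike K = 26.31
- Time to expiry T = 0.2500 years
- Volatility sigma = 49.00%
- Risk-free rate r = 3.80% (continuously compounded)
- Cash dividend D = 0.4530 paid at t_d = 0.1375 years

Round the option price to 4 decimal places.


Answer: Price = 3.0247

Derivation:
PV(D) = D * exp(-r * t_d) = 0.4530 * 0.99478863 = 0.45063925
S_0' = S_0 - PV(D) = 25.5100 - 0.45063925 = 25.05936075
d1 = (ln(S_0'/K) + (r + sigma^2/2)*T) / (sigma*sqrt(T)) = -0.03750675
d2 = d1 - sigma*sqrt(T) = -0.28250675
exp(-rT) = 0.99054498
N(-d1) = 0.51495952; N(-d2) = 0.61122252
P = K * exp(-rT) * N(-d2) - S_0' * N(-d1) = 26.3100 * 0.99054498 * 0.61122252 - 25.05936075 * 0.51495952 = 3.0247


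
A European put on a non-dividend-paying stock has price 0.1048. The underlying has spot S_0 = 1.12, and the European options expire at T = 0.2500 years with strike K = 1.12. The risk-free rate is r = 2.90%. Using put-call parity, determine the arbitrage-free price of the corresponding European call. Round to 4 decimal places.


Put-call parity: C - P = S_0 * exp(-qT) - K * exp(-rT).
S_0 * exp(-qT) = 1.1200 * 1.00000000 = 1.12000000
K * exp(-rT) = 1.1200 * 0.99277622 = 1.11190936
C = P + S*exp(-qT) - K*exp(-rT)
C = 0.1048 + 1.12000000 - 1.11190936 = 0.1129

Answer: Call price = 0.1129


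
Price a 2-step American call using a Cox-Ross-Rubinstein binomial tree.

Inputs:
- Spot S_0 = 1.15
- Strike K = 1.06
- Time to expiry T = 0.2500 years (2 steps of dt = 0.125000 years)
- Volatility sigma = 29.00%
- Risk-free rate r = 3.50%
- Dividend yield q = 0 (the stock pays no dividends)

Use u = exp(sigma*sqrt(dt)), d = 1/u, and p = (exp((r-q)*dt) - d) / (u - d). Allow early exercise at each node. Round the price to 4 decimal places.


dt = T/N = 0.125000
u = exp(sigma*sqrt(dt)) = 1.107971; d = 1/u = 0.902551
p = (exp((r-q)*dt) - d) / (u - d) = 0.495734
Discount per step: exp(-r*dt) = 0.995635
Stock lattice S(k, i) with i counting down-moves:
  k=0: S(0,0) = 1.1500
  k=1: S(1,0) = 1.2742; S(1,1) = 1.0379
  k=2: S(2,0) = 1.4117; S(2,1) = 1.1500; S(2,2) = 0.9368
Terminal payoffs V(N, i) = max(S_T - K, 0):
  V(2,0) = 0.351740; V(2,1) = 0.090000; V(2,2) = 0.000000
Backward induction: V(k, i) = exp(-r*dt) * [p * V(k+1, i) + (1-p) * V(k+1, i+1)]; then take max(V_cont, immediate exercise) for American.
  V(1,0) = exp(-r*dt) * [p*0.351740 + (1-p)*0.090000] = 0.218794; exercise = 0.214167; V(1,0) = max -> 0.218794
  V(1,1) = exp(-r*dt) * [p*0.090000 + (1-p)*0.000000] = 0.044421; exercise = 0.000000; V(1,1) = max -> 0.044421
  V(0,0) = exp(-r*dt) * [p*0.218794 + (1-p)*0.044421] = 0.130293; exercise = 0.090000; V(0,0) = max -> 0.130293

Answer: Price = V(0,0) = 0.1303


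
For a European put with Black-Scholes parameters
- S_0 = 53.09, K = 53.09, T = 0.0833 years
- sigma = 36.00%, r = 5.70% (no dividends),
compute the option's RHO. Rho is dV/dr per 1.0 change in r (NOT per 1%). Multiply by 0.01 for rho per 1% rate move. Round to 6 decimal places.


d1 = 0.0976488849; d2 = -0.0062533769
phi(d1) = 0.3970447892; exp(-qT) = 1.0000000000; exp(-rT) = 0.9952631544
N(-d2) = 0.5024947202
Rho = -K*T*exp(-rT)*N(-d2) = -53.0900 * 0.0833 * 0.9952631544 * 0.5024947202 = -2.211705

Answer: Rho = -2.211705


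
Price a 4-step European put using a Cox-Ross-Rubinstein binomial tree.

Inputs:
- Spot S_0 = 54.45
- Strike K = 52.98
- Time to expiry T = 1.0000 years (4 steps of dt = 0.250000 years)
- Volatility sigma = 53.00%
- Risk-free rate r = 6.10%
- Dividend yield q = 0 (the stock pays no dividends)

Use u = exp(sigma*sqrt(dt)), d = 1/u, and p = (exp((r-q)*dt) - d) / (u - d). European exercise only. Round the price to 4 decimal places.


dt = T/N = 0.250000
u = exp(sigma*sqrt(dt)) = 1.303431; d = 1/u = 0.767206
p = (exp((r-q)*dt) - d) / (u - d) = 0.462793
Discount per step: exp(-r*dt) = 0.984866
Stock lattice S(k, i) with i counting down-moves:
  k=0: S(0,0) = 54.4500
  k=1: S(1,0) = 70.9718; S(1,1) = 41.7744
  k=2: S(2,0) = 92.5069; S(2,1) = 54.4500; S(2,2) = 32.0495
  k=3: S(3,0) = 120.5763; S(3,1) = 70.9718; S(3,2) = 41.7744; S(3,3) = 24.5886
  k=4: S(4,0) = 157.1629; S(4,1) = 92.5069; S(4,2) = 54.4500; S(4,3) = 32.0495; S(4,4) = 18.8645
Terminal payoffs V(N, i) = max(K - S_T, 0):
  V(4,0) = 0.000000; V(4,1) = 0.000000; V(4,2) = 0.000000; V(4,3) = 20.930459; V(4,4) = 34.115481
Backward induction: V(k, i) = exp(-r*dt) * [p * V(k+1, i) + (1-p) * V(k+1, i+1)].
  V(3,0) = exp(-r*dt) * [p*0.000000 + (1-p)*0.000000] = 0.000000
  V(3,1) = exp(-r*dt) * [p*0.000000 + (1-p)*0.000000] = 0.000000
  V(3,2) = exp(-r*dt) * [p*0.000000 + (1-p)*20.930459] = 11.073829
  V(3,3) = exp(-r*dt) * [p*20.930459 + (1-p)*34.115481] = 27.589586
  V(2,0) = exp(-r*dt) * [p*0.000000 + (1-p)*0.000000] = 0.000000
  V(2,1) = exp(-r*dt) * [p*0.000000 + (1-p)*11.073829] = 5.858911
  V(2,2) = exp(-r*dt) * [p*11.073829 + (1-p)*27.589586] = 19.644345
  V(1,0) = exp(-r*dt) * [p*0.000000 + (1-p)*5.858911] = 3.099816
  V(1,1) = exp(-r*dt) * [p*5.858911 + (1-p)*19.644345] = 13.063800
  V(0,0) = exp(-r*dt) * [p*3.099816 + (1-p)*13.063800] = 8.324620

Answer: Price = V(0,0) = 8.3246


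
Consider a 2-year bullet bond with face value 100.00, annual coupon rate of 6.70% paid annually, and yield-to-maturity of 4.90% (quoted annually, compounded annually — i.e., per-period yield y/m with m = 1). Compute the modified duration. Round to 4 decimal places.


Answer: Modified duration = 1.8477

Derivation:
Coupon per period c = face * coupon_rate / m = 6.700000
Periods per year m = 1; per-period yield y/m = 0.049000
Number of cashflows N = 2
Cashflows (t years, CF_t, discount factor 1/(1+y/m)^(m*t), PV):
  t = 1.0000: CF_t = 6.700000, DF = 0.953289, PV = 6.387035
  t = 2.0000: CF_t = 106.700000, DF = 0.908760, PV = 96.964652
Price P = sum_t PV_t = 103.351687
First compute Macaulay numerator sum_t t * PV_t:
  t * PV_t at t = 1.0000: 6.387035
  t * PV_t at t = 2.0000: 193.929304
Macaulay duration D = 200.316339 / 103.351687 = 1.938201
Modified duration = D / (1 + y/m) = 1.938201 / (1 + 0.049000) = 1.847665


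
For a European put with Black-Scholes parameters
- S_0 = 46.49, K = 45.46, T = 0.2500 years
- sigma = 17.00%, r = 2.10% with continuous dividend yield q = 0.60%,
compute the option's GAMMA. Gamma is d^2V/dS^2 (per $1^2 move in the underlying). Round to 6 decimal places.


Answer: Gamma = 0.094809

Derivation:
d1 = 0.3501990268; d2 = 0.2651990268
phi(d1) = 0.3752142014; exp(-qT) = 0.9985011244; exp(-rT) = 0.9947637572
Gamma = exp(-qT) * phi(d1) / (S * sigma * sqrt(T)) = 0.9985011244 * 0.3752142014 / (46.4900 * 0.1700 * 0.5000000000) = 0.094809


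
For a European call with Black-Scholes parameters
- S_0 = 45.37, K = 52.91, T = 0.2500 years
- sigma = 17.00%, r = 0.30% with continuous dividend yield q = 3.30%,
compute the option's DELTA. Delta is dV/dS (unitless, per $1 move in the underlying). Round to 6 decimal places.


Answer: Delta = 0.031575

Derivation:
d1 = -1.8544560381; d2 = -1.9394560381
phi(d1) = 0.0714725276; exp(-qT) = 0.9917839379; exp(-rT) = 0.9992502812
N(d1) = 0.0318369720
Delta = exp(-qT) * N(d1) = 0.9917839379 * 0.0318369720 = 0.031575


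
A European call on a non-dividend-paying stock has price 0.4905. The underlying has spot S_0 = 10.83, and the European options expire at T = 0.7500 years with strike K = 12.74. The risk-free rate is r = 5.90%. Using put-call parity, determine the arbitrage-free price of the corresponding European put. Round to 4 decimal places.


Put-call parity: C - P = S_0 * exp(-qT) - K * exp(-rT).
S_0 * exp(-qT) = 10.8300 * 1.00000000 = 10.83000000
K * exp(-rT) = 12.7400 * 0.95671475 = 12.18854590
P = C - S*exp(-qT) + K*exp(-rT)
P = 0.4905 - 10.83000000 + 12.18854590 = 1.8490

Answer: Put price = 1.8490


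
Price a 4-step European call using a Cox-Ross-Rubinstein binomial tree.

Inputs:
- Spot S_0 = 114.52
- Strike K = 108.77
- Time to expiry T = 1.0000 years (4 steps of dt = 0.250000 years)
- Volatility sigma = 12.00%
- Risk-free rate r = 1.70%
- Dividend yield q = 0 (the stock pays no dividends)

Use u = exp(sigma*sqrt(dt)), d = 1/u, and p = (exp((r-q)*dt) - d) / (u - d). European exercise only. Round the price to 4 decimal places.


Answer: Price = V(0,0) = 10.1797

Derivation:
dt = T/N = 0.250000
u = exp(sigma*sqrt(dt)) = 1.061837; d = 1/u = 0.941765
p = (exp((r-q)*dt) - d) / (u - d) = 0.520475
Discount per step: exp(-r*dt) = 0.995759
Stock lattice S(k, i) with i counting down-moves:
  k=0: S(0,0) = 114.5200
  k=1: S(1,0) = 121.6015; S(1,1) = 107.8509
  k=2: S(2,0) = 129.1209; S(2,1) = 114.5200; S(2,2) = 101.5701
  k=3: S(3,0) = 137.1053; S(3,1) = 121.6015; S(3,2) = 107.8509; S(3,3) = 95.6551
  k=4: S(4,0) = 145.5835; S(4,1) = 129.1209; S(4,2) = 114.5200; S(4,3) = 101.5701; S(4,4) = 90.0846
Terminal payoffs V(N, i) = max(S_T - K, 0):
  V(4,0) = 36.813453; V(4,1) = 20.350939; V(4,2) = 5.750000; V(4,3) = 0.000000; V(4,4) = 0.000000
Backward induction: V(k, i) = exp(-r*dt) * [p * V(k+1, i) + (1-p) * V(k+1, i+1)].
  V(3,0) = exp(-r*dt) * [p*36.813453 + (1-p)*20.350939] = 28.796624
  V(3,1) = exp(-r*dt) * [p*20.350939 + (1-p)*5.750000] = 13.292813
  V(3,2) = exp(-r*dt) * [p*5.750000 + (1-p)*0.000000] = 2.980041
  V(3,3) = exp(-r*dt) * [p*0.000000 + (1-p)*0.000000] = 0.000000
  V(2,0) = exp(-r*dt) * [p*28.796624 + (1-p)*13.292813] = 21.271566
  V(2,1) = exp(-r*dt) * [p*13.292813 + (1-p)*2.980041] = 8.312181
  V(2,2) = exp(-r*dt) * [p*2.980041 + (1-p)*0.000000] = 1.544459
  V(1,0) = exp(-r*dt) * [p*21.271566 + (1-p)*8.312181] = 14.993363
  V(1,1) = exp(-r*dt) * [p*8.312181 + (1-p)*1.544459] = 5.045403
  V(0,0) = exp(-r*dt) * [p*14.993363 + (1-p)*5.045403] = 10.179714


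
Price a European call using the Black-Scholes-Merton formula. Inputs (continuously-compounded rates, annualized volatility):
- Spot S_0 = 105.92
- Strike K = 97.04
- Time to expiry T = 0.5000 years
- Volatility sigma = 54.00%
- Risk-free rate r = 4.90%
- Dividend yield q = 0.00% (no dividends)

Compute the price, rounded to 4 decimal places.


Answer: Price = 21.4424

Derivation:
d1 = (ln(S/K) + (r - q + 0.5*sigma^2) * T) / (sigma * sqrt(T)) = 0.48439650
d2 = d1 - sigma * sqrt(T) = 0.10255884
exp(-rT) = 0.97579769; exp(-qT) = 1.00000000
C = S_0 * exp(-qT) * N(d1) - K * exp(-rT) * N(d2)
N(d1) = 0.68594775; N(d2) = 0.54084344
C = 105.9200 * 1.00000000 * 0.68594775 - 97.0400 * 0.97579769 * 0.54084344 = 21.4424


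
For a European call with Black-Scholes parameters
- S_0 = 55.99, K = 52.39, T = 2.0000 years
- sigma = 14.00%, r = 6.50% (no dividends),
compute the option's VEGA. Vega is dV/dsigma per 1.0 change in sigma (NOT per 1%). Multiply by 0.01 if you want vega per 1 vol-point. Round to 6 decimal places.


Answer: Vega = 17.416011

Derivation:
d1 = 1.0912545101; d2 = 0.8932646113
phi(d1) = 0.2199496250; exp(-qT) = 1.0000000000; exp(-rT) = 0.8780954309
Vega = S * exp(-qT) * phi(d1) * sqrt(T) = 55.9900 * 1.0000000000 * 0.2199496250 * 1.4142135624 = 17.416011


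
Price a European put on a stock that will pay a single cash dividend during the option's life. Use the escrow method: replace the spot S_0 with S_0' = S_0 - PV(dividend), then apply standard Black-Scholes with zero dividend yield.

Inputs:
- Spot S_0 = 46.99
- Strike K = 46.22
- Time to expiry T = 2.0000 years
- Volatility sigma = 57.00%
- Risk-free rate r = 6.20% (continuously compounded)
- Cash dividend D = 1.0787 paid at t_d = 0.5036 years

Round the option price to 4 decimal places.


Answer: Price = 11.1642

Derivation:
PV(D) = D * exp(-r * t_d) = 1.0787 * 0.96925921 = 1.04553991
S_0' = S_0 - PV(D) = 46.9900 - 1.04553991 = 45.94446009
d1 = (ln(S_0'/K) + (r + sigma^2/2)*T) / (sigma*sqrt(T)) = 0.54946002
d2 = d1 - sigma*sqrt(T) = -0.25664171
exp(-rT) = 0.88337984
N(-d1) = 0.29134490; N(-d2) = 0.60127231
P = K * exp(-rT) * N(-d2) - S_0' * N(-d1) = 46.2200 * 0.88337984 * 0.60127231 - 45.94446009 * 0.29134490 = 11.1642


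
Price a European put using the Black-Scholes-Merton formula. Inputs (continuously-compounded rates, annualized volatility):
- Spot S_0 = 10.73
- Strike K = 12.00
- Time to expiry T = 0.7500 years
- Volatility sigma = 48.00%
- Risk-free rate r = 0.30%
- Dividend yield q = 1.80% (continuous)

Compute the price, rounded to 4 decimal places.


d1 = (ln(S/K) + (r - q + 0.5*sigma^2) * T) / (sigma * sqrt(T)) = -0.08831798
d2 = d1 - sigma * sqrt(T) = -0.50401017
exp(-rT) = 0.99775253; exp(-qT) = 0.98659072
P = K * exp(-rT) * N(-d2) - S_0 * exp(-qT) * N(-d1)
N(-d1) = 0.53518802; N(-d2) = 0.69287288
P = 12.0000 * 0.99775253 * 0.69287288 - 10.7300 * 0.98659072 * 0.53518802 = 2.6302

Answer: Price = 2.6302


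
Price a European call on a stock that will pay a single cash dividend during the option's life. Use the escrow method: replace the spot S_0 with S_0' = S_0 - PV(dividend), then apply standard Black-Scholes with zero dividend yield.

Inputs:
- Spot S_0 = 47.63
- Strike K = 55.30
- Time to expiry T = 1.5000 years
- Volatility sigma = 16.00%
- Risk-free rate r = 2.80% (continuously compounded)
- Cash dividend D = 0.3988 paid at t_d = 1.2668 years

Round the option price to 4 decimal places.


PV(D) = D * exp(-r * t_d) = 0.3988 * 0.96515130 = 0.38490234
S_0' = S_0 - PV(D) = 47.6300 - 0.38490234 = 47.24509766
d1 = (ln(S_0'/K) + (r + sigma^2/2)*T) / (sigma*sqrt(T)) = -0.49104111
d2 = d1 - sigma*sqrt(T) = -0.68700029
exp(-rT) = 0.95886978
N(d1) = 0.31169869; N(d2) = 0.24604127
C = S_0' * N(d1) - K * exp(-rT) * N(d2) = 47.24509766 * 0.31169869 - 55.3000 * 0.95886978 * 0.24604127 = 1.6798

Answer: Price = 1.6798


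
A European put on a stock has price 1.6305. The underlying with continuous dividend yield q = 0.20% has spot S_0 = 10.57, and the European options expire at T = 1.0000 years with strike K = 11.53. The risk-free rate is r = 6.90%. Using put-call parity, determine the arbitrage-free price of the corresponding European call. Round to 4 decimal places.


Answer: Call price = 1.4181

Derivation:
Put-call parity: C - P = S_0 * exp(-qT) - K * exp(-rT).
S_0 * exp(-qT) = 10.5700 * 0.99800200 = 10.54888113
K * exp(-rT) = 11.5300 * 0.93332668 = 10.76125662
C = P + S*exp(-qT) - K*exp(-rT)
C = 1.6305 + 10.54888113 - 10.76125662 = 1.4181


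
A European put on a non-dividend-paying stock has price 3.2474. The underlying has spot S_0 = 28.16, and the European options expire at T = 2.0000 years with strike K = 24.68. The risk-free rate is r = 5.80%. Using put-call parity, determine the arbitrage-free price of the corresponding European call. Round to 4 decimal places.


Answer: Call price = 9.4305

Derivation:
Put-call parity: C - P = S_0 * exp(-qT) - K * exp(-rT).
S_0 * exp(-qT) = 28.1600 * 1.00000000 = 28.16000000
K * exp(-rT) = 24.6800 * 0.89047522 = 21.97692851
C = P + S*exp(-qT) - K*exp(-rT)
C = 3.2474 + 28.16000000 - 21.97692851 = 9.4305


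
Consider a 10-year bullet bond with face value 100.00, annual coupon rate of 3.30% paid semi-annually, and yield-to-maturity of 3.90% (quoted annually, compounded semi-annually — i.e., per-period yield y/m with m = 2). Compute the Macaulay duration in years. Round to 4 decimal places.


Coupon per period c = face * coupon_rate / m = 1.650000
Periods per year m = 2; per-period yield y/m = 0.019500
Number of cashflows N = 20
Cashflows (t years, CF_t, discount factor 1/(1+y/m)^(m*t), PV):
  t = 0.5000: CF_t = 1.650000, DF = 0.980873, PV = 1.618440
  t = 1.0000: CF_t = 1.650000, DF = 0.962112, PV = 1.587484
  t = 1.5000: CF_t = 1.650000, DF = 0.943709, PV = 1.557121
  t = 2.0000: CF_t = 1.650000, DF = 0.925659, PV = 1.527338
  t = 2.5000: CF_t = 1.650000, DF = 0.907954, PV = 1.498124
  t = 3.0000: CF_t = 1.650000, DF = 0.890588, PV = 1.469469
  t = 3.5000: CF_t = 1.650000, DF = 0.873553, PV = 1.441363
  t = 4.0000: CF_t = 1.650000, DF = 0.856845, PV = 1.413794
  t = 4.5000: CF_t = 1.650000, DF = 0.840456, PV = 1.386752
  t = 5.0000: CF_t = 1.650000, DF = 0.824380, PV = 1.360228
  t = 5.5000: CF_t = 1.650000, DF = 0.808613, PV = 1.334211
  t = 6.0000: CF_t = 1.650000, DF = 0.793146, PV = 1.308691
  t = 6.5000: CF_t = 1.650000, DF = 0.777976, PV = 1.283660
  t = 7.0000: CF_t = 1.650000, DF = 0.763095, PV = 1.259107
  t = 7.5000: CF_t = 1.650000, DF = 0.748500, PV = 1.235024
  t = 8.0000: CF_t = 1.650000, DF = 0.734183, PV = 1.211402
  t = 8.5000: CF_t = 1.650000, DF = 0.720140, PV = 1.188231
  t = 9.0000: CF_t = 1.650000, DF = 0.706366, PV = 1.165504
  t = 9.5000: CF_t = 1.650000, DF = 0.692855, PV = 1.143211
  t = 10.0000: CF_t = 101.650000, DF = 0.679603, PV = 69.081663
Price P = sum_t PV_t = 95.070818
Macaulay numerator sum_t t * PV_t:
  t * PV_t at t = 0.5000: 0.809220
  t * PV_t at t = 1.0000: 1.587484
  t * PV_t at t = 1.5000: 2.335681
  t * PV_t at t = 2.0000: 3.054675
  t * PV_t at t = 2.5000: 3.745310
  t * PV_t at t = 3.0000: 4.408408
  t * PV_t at t = 3.5000: 5.044770
  t * PV_t at t = 4.0000: 5.655176
  t * PV_t at t = 4.5000: 6.240385
  t * PV_t at t = 5.0000: 6.801139
  t * PV_t at t = 5.5000: 7.338159
  t * PV_t at t = 6.0000: 7.852147
  t * PV_t at t = 6.5000: 8.343789
  t * PV_t at t = 7.0000: 8.813751
  t * PV_t at t = 7.5000: 9.262682
  t * PV_t at t = 8.0000: 9.691215
  t * PV_t at t = 8.5000: 10.099967
  t * PV_t at t = 9.0000: 10.489537
  t * PV_t at t = 9.5000: 10.860509
  t * PV_t at t = 10.0000: 690.816625
Macaulay duration D = (sum_t t * PV_t) / P = 813.250630 / 95.070818 = 8.554156

Answer: Macaulay duration = 8.5542 years


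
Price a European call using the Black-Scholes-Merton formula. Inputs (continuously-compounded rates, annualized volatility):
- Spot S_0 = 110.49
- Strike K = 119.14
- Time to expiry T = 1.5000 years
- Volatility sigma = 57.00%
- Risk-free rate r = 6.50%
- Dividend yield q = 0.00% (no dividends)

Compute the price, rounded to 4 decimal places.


d1 = (ln(S/K) + (r - q + 0.5*sigma^2) * T) / (sigma * sqrt(T)) = 0.38074632
d2 = d1 - sigma * sqrt(T) = -0.31735826
exp(-rT) = 0.90710234; exp(-qT) = 1.00000000
C = S_0 * exp(-qT) * N(d1) - K * exp(-rT) * N(d2)
N(d1) = 0.64830425; N(d2) = 0.37548589
C = 110.4900 * 1.00000000 * 0.64830425 - 119.1400 * 0.90710234 * 0.37548589 = 31.0516

Answer: Price = 31.0516


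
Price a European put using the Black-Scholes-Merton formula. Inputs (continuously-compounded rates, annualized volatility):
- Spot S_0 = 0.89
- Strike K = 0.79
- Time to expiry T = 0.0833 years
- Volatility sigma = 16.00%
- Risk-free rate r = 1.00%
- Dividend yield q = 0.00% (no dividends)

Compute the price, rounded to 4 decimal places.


d1 = (ln(S/K) + (r - q + 0.5*sigma^2) * T) / (sigma * sqrt(T)) = 2.62215133
d2 = d1 - sigma * sqrt(T) = 2.57597255
exp(-rT) = 0.99916735; exp(-qT) = 1.00000000
P = K * exp(-rT) * N(-d2) - S_0 * exp(-qT) * N(-d1)
N(-d1) = 0.00436883; N(-d2) = 0.00499793
P = 0.7900 * 0.99916735 * 0.00499793 - 0.8900 * 1.00000000 * 0.00436883 = 0.0001

Answer: Price = 0.0001


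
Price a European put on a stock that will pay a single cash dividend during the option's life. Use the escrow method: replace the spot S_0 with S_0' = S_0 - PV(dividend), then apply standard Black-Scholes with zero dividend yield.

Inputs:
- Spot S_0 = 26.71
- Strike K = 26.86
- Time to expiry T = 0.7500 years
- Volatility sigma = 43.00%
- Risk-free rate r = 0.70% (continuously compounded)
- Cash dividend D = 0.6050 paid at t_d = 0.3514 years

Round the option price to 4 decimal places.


PV(D) = D * exp(-r * t_d) = 0.6050 * 0.99754322 = 0.60351365
S_0' = S_0 - PV(D) = 26.7100 - 0.60351365 = 26.10648635
d1 = (ln(S_0'/K) + (r + sigma^2/2)*T) / (sigma*sqrt(T)) = 0.12388356
d2 = d1 - sigma*sqrt(T) = -0.24850737
exp(-rT) = 0.99476376
N(-d1) = 0.45070374; N(-d2) = 0.59812907
P = K * exp(-rT) * N(-d2) - S_0' * N(-d1) = 26.8600 * 0.99476376 * 0.59812907 - 26.10648635 * 0.45070374 = 4.2153

Answer: Price = 4.2153


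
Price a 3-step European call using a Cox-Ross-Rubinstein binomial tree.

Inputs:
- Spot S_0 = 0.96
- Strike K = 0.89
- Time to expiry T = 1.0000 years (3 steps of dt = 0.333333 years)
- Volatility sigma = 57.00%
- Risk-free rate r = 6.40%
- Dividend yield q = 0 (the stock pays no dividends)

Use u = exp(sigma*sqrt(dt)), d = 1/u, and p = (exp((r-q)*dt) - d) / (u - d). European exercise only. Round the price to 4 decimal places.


dt = T/N = 0.333333
u = exp(sigma*sqrt(dt)) = 1.389702; d = 1/u = 0.719579
p = (exp((r-q)*dt) - d) / (u - d) = 0.450639
Discount per step: exp(-r*dt) = 0.978893
Stock lattice S(k, i) with i counting down-moves:
  k=0: S(0,0) = 0.9600
  k=1: S(1,0) = 1.3341; S(1,1) = 0.6908
  k=2: S(2,0) = 1.8540; S(2,1) = 0.9600; S(2,2) = 0.4971
  k=3: S(3,0) = 2.5765; S(3,1) = 1.3341; S(3,2) = 0.6908; S(3,3) = 0.3577
Terminal payoffs V(N, i) = max(S_T - K, 0):
  V(3,0) = 1.686539; V(3,1) = 0.444114; V(3,2) = 0.000000; V(3,3) = 0.000000
Backward induction: V(k, i) = exp(-r*dt) * [p * V(k+1, i) + (1-p) * V(k+1, i+1)].
  V(2,0) = exp(-r*dt) * [p*1.686539 + (1-p)*0.444114] = 0.982808
  V(2,1) = exp(-r*dt) * [p*0.444114 + (1-p)*0.000000] = 0.195911
  V(2,2) = exp(-r*dt) * [p*0.000000 + (1-p)*0.000000] = 0.000000
  V(1,0) = exp(-r*dt) * [p*0.982808 + (1-p)*0.195911] = 0.538897
  V(1,1) = exp(-r*dt) * [p*0.195911 + (1-p)*0.000000] = 0.086422
  V(0,0) = exp(-r*dt) * [p*0.538897 + (1-p)*0.086422] = 0.284197

Answer: Price = V(0,0) = 0.2842


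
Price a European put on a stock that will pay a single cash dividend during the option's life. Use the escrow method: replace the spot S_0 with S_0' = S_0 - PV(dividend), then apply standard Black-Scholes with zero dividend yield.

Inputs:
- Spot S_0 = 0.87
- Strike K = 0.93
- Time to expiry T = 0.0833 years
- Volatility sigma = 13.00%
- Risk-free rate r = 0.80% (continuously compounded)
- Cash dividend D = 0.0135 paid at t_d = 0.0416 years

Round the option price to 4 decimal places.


PV(D) = D * exp(-r * t_d) = 0.0135 * 0.99966726 = 0.01349551
S_0' = S_0 - PV(D) = 0.8700 - 0.01349551 = 0.85650449
d1 = (ln(S_0'/K) + (r + sigma^2/2)*T) / (sigma*sqrt(T)) = -2.15762727
d2 = d1 - sigma*sqrt(T) = -2.19514753
exp(-rT) = 0.99933382
N(-d1) = 0.98452159; N(-d2) = 0.98592349
P = K * exp(-rT) * N(-d2) - S_0' * N(-d1) = 0.9300 * 0.99933382 * 0.98592349 - 0.85650449 * 0.98452159 = 0.0731

Answer: Price = 0.0731


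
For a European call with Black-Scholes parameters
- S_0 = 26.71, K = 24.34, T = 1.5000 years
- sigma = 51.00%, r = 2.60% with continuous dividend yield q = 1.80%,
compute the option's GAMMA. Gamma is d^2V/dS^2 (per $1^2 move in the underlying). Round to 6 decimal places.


Answer: Gamma = 0.020740

Derivation:
d1 = 0.4802792019; d2 = -0.1443406825
phi(d1) = 0.3554848705; exp(-qT) = 0.9733612415; exp(-rT) = 0.9617507091
Gamma = exp(-qT) * phi(d1) / (S * sigma * sqrt(T)) = 0.9733612415 * 0.3554848705 / (26.7100 * 0.5100 * 1.2247448714) = 0.020740


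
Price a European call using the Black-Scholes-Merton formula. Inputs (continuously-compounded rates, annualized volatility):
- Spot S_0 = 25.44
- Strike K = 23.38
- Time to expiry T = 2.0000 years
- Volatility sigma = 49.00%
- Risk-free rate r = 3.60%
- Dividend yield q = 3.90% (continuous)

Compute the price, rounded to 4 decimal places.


d1 = (ln(S/K) + (r - q + 0.5*sigma^2) * T) / (sigma * sqrt(T)) = 0.45967970
d2 = d1 - sigma * sqrt(T) = -0.23328494
exp(-rT) = 0.93053090; exp(-qT) = 0.92496443
C = S_0 * exp(-qT) * N(d1) - K * exp(-rT) * N(d2)
N(d1) = 0.67712693; N(d2) = 0.40777008
C = 25.4400 * 0.92496443 * 0.67712693 - 23.3800 * 0.93053090 * 0.40777008 = 7.0622

Answer: Price = 7.0622


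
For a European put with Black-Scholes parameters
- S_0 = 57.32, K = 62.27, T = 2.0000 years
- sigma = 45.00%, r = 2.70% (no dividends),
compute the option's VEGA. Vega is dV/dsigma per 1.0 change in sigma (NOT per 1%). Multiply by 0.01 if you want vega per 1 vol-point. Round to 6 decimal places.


Answer: Vega = 31.157301

Derivation:
d1 = 0.2728958164; d2 = -0.3635002867
phi(d1) = 0.3843604109; exp(-qT) = 1.0000000000; exp(-rT) = 0.9474321065
Vega = S * exp(-qT) * phi(d1) * sqrt(T) = 57.3200 * 1.0000000000 * 0.3843604109 * 1.4142135624 = 31.157301


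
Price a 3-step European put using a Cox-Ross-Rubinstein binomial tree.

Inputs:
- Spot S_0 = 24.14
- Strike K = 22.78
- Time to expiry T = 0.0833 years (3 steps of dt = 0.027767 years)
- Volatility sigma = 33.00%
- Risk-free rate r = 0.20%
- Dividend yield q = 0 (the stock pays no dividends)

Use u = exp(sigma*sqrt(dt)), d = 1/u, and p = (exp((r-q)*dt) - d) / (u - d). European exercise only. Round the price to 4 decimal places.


dt = T/N = 0.027767
u = exp(sigma*sqrt(dt)) = 1.056529; d = 1/u = 0.946496
p = (exp((r-q)*dt) - d) / (u - d) = 0.486761
Discount per step: exp(-r*dt) = 0.999944
Stock lattice S(k, i) with i counting down-moves:
  k=0: S(0,0) = 24.1400
  k=1: S(1,0) = 25.5046; S(1,1) = 22.8484
  k=2: S(2,0) = 26.9464; S(2,1) = 24.1400; S(2,2) = 21.6259
  k=3: S(3,0) = 28.4696; S(3,1) = 25.5046; S(3,2) = 22.8484; S(3,3) = 20.4688
Terminal payoffs V(N, i) = max(K - S_T, 0):
  V(3,0) = 0.000000; V(3,1) = 0.000000; V(3,2) = 0.000000; V(3,3) = 2.311170
Backward induction: V(k, i) = exp(-r*dt) * [p * V(k+1, i) + (1-p) * V(k+1, i+1)].
  V(2,0) = exp(-r*dt) * [p*0.000000 + (1-p)*0.000000] = 0.000000
  V(2,1) = exp(-r*dt) * [p*0.000000 + (1-p)*0.000000] = 0.000000
  V(2,2) = exp(-r*dt) * [p*0.000000 + (1-p)*2.311170] = 1.186117
  V(1,0) = exp(-r*dt) * [p*0.000000 + (1-p)*0.000000] = 0.000000
  V(1,1) = exp(-r*dt) * [p*0.000000 + (1-p)*1.186117] = 0.608728
  V(0,0) = exp(-r*dt) * [p*0.000000 + (1-p)*0.608728] = 0.312406

Answer: Price = V(0,0) = 0.3124


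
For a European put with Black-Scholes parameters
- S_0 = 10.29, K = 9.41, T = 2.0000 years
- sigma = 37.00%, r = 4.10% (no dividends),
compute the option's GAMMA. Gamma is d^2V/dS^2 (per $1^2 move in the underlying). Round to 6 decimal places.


Answer: Gamma = 0.062287

Derivation:
d1 = 0.5891911761; d2 = 0.0659321580
phi(d1) = 0.3353730938; exp(-qT) = 1.0000000000; exp(-rT) = 0.9212719587
Gamma = exp(-qT) * phi(d1) / (S * sigma * sqrt(T)) = 1.0000000000 * 0.3353730938 / (10.2900 * 0.3700 * 1.4142135624) = 0.062287


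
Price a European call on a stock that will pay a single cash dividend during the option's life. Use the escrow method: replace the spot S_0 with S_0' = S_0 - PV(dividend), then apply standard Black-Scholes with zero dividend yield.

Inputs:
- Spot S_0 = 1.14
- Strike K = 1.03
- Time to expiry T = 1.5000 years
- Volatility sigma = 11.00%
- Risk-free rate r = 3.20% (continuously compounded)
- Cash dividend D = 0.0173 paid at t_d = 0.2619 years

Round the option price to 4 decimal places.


Answer: Price = 0.1530

Derivation:
PV(D) = D * exp(-r * t_d) = 0.0173 * 0.99165422 = 0.01715562
S_0' = S_0 - PV(D) = 1.1400 - 0.01715562 = 1.12284438
d1 = (ln(S_0'/K) + (r + sigma^2/2)*T) / (sigma*sqrt(T)) = 1.06427576
d2 = d1 - sigma*sqrt(T) = 0.92955382
exp(-rT) = 0.95313379
N(d1) = 0.85639810; N(d2) = 0.82369893
C = S_0' * N(d1) - K * exp(-rT) * N(d2) = 1.12284438 * 0.85639810 - 1.0300 * 0.95313379 * 0.82369893 = 0.1530


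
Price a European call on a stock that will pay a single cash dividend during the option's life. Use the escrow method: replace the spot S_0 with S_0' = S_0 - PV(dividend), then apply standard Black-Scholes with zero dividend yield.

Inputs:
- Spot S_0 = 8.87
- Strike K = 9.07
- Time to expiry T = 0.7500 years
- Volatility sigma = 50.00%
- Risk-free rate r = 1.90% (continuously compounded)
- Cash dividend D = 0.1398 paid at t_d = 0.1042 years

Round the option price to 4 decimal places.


PV(D) = D * exp(-r * t_d) = 0.1398 * 0.99802216 = 0.13952350
S_0' = S_0 - PV(D) = 8.8700 - 0.13952350 = 8.73047650
d1 = (ln(S_0'/K) + (r + sigma^2/2)*T) / (sigma*sqrt(T)) = 0.16130632
d2 = d1 - sigma*sqrt(T) = -0.27170638
exp(-rT) = 0.98585105
N(d1) = 0.56407393; N(d2) = 0.39292390
C = S_0' * N(d1) - K * exp(-rT) * N(d2) = 8.73047650 * 0.56407393 - 9.0700 * 0.98585105 * 0.39292390 = 1.4112

Answer: Price = 1.4112


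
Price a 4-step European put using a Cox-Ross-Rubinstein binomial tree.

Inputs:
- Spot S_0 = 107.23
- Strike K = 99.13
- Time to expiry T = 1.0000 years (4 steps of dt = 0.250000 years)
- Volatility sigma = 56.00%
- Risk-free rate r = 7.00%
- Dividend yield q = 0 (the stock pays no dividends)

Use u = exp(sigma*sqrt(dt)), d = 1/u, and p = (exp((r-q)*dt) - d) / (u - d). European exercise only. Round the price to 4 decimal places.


Answer: Price = V(0,0) = 15.2050

Derivation:
dt = T/N = 0.250000
u = exp(sigma*sqrt(dt)) = 1.323130; d = 1/u = 0.755784
p = (exp((r-q)*dt) - d) / (u - d) = 0.461571
Discount per step: exp(-r*dt) = 0.982652
Stock lattice S(k, i) with i counting down-moves:
  k=0: S(0,0) = 107.2300
  k=1: S(1,0) = 141.8792; S(1,1) = 81.0427
  k=2: S(2,0) = 187.7246; S(2,1) = 107.2300; S(2,2) = 61.2507
  k=3: S(3,0) = 248.3840; S(3,1) = 141.8792; S(3,2) = 81.0427; S(3,3) = 46.2923
  k=4: S(4,0) = 328.6443; S(4,1) = 187.7246; S(4,2) = 107.2300; S(4,3) = 61.2507; S(4,4) = 34.9870
Terminal payoffs V(N, i) = max(K - S_T, 0):
  V(4,0) = 0.000000; V(4,1) = 0.000000; V(4,2) = 0.000000; V(4,3) = 37.879252; V(4,4) = 64.143018
Backward induction: V(k, i) = exp(-r*dt) * [p * V(k+1, i) + (1-p) * V(k+1, i+1)].
  V(3,0) = exp(-r*dt) * [p*0.000000 + (1-p)*0.000000] = 0.000000
  V(3,1) = exp(-r*dt) * [p*0.000000 + (1-p)*0.000000] = 0.000000
  V(3,2) = exp(-r*dt) * [p*0.000000 + (1-p)*37.879252] = 20.041489
  V(3,3) = exp(-r*dt) * [p*37.879252 + (1-p)*64.143018] = 51.117997
  V(2,0) = exp(-r*dt) * [p*0.000000 + (1-p)*0.000000] = 0.000000
  V(2,1) = exp(-r*dt) * [p*0.000000 + (1-p)*20.041489] = 10.603728
  V(2,2) = exp(-r*dt) * [p*20.041489 + (1-p)*51.117997] = 36.136047
  V(1,0) = exp(-r*dt) * [p*0.000000 + (1-p)*10.603728] = 5.610314
  V(1,1) = exp(-r*dt) * [p*10.603728 + (1-p)*36.136047] = 23.928642
  V(0,0) = exp(-r*dt) * [p*5.610314 + (1-p)*23.928642] = 15.205010


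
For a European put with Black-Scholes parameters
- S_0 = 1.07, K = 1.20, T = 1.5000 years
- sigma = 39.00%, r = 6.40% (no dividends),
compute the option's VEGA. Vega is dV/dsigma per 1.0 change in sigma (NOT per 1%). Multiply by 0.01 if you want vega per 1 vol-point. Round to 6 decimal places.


Answer: Vega = 0.512478

Derivation:
d1 = 0.1997529401; d2 = -0.2778975598
phi(d1) = 0.3910620047; exp(-qT) = 1.0000000000; exp(-rT) = 0.9084640161
Vega = S * exp(-qT) * phi(d1) * sqrt(T) = 1.0700 * 1.0000000000 * 0.3910620047 * 1.2247448714 = 0.512478


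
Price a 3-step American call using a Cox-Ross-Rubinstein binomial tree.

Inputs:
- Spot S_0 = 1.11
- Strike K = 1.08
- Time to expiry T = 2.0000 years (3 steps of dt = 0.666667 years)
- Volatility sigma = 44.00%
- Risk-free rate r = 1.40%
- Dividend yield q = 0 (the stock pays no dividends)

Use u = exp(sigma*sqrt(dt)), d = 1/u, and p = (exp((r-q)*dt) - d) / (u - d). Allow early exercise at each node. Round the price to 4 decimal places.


dt = T/N = 0.666667
u = exp(sigma*sqrt(dt)) = 1.432267; d = 1/u = 0.698194
p = (exp((r-q)*dt) - d) / (u - d) = 0.423913
Discount per step: exp(-r*dt) = 0.990710
Stock lattice S(k, i) with i counting down-moves:
  k=0: S(0,0) = 1.1100
  k=1: S(1,0) = 1.5898; S(1,1) = 0.7750
  k=2: S(2,0) = 2.2770; S(2,1) = 1.1100; S(2,2) = 0.5411
  k=3: S(3,0) = 3.2613; S(3,1) = 1.5898; S(3,2) = 0.7750; S(3,3) = 0.3778
Terminal payoffs V(N, i) = max(S_T - K, 0):
  V(3,0) = 2.181331; V(3,1) = 0.509816; V(3,2) = 0.000000; V(3,3) = 0.000000
Backward induction: V(k, i) = exp(-r*dt) * [p * V(k+1, i) + (1-p) * V(k+1, i+1)]; then take max(V_cont, immediate exercise) for American.
  V(2,0) = exp(-r*dt) * [p*2.181331 + (1-p)*0.509816] = 1.207075; exercise = 1.197041; V(2,0) = max -> 1.207075
  V(2,1) = exp(-r*dt) * [p*0.509816 + (1-p)*0.000000] = 0.214110; exercise = 0.030000; V(2,1) = max -> 0.214110
  V(2,2) = exp(-r*dt) * [p*0.000000 + (1-p)*0.000000] = 0.000000; exercise = 0.000000; V(2,2) = max -> 0.000000
  V(1,0) = exp(-r*dt) * [p*1.207075 + (1-p)*0.214110] = 0.629141; exercise = 0.509816; V(1,0) = max -> 0.629141
  V(1,1) = exp(-r*dt) * [p*0.214110 + (1-p)*0.000000] = 0.089921; exercise = 0.000000; V(1,1) = max -> 0.089921
  V(0,0) = exp(-r*dt) * [p*0.629141 + (1-p)*0.089921] = 0.315545; exercise = 0.030000; V(0,0) = max -> 0.315545

Answer: Price = V(0,0) = 0.3155


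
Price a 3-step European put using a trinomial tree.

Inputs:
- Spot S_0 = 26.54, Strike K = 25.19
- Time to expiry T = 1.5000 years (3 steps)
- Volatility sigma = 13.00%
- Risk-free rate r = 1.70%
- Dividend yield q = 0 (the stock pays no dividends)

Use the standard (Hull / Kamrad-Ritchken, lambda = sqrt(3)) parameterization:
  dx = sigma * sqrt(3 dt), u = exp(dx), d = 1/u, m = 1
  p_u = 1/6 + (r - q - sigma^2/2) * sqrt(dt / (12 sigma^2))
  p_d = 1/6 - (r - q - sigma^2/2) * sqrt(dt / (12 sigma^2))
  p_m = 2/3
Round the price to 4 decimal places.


dt = T/N = 0.500000; dx = sigma*sqrt(3*dt) = 0.159217
u = exp(dx) = 1.172592; d = 1/u = 0.852811
p_u = 0.180092, p_m = 0.666667, p_d = 0.153242
Discount per step: exp(-r*dt) = 0.991536
Stock lattice S(k, j) with j the centered position index:
  k=0: S(0,+0) = 26.5400
  k=1: S(1,-1) = 22.6336; S(1,+0) = 26.5400; S(1,+1) = 31.1206
  k=2: S(2,-2) = 19.3022; S(2,-1) = 22.6336; S(2,+0) = 26.5400; S(2,+1) = 31.1206; S(2,+2) = 36.4918
  k=3: S(3,-3) = 16.4611; S(3,-2) = 19.3022; S(3,-1) = 22.6336; S(3,+0) = 26.5400; S(3,+1) = 31.1206; S(3,+2) = 36.4918; S(3,+3) = 42.7900
Terminal payoffs V(N, j) = max(K - S_T, 0):
  V(3,-3) = 8.728859; V(3,-2) = 5.887795; V(3,-1) = 2.556385; V(3,+0) = 0.000000; V(3,+1) = 0.000000; V(3,+2) = 0.000000; V(3,+3) = 0.000000
Backward induction: V(k, j) = exp(-r*dt) * [p_u * V(k+1, j+1) + p_m * V(k+1, j) + p_d * V(k+1, j-1)]
  V(2,-2) = exp(-r*dt) * [p_u*2.556385 + p_m*5.887795 + p_d*8.728859] = 5.674763
  V(2,-1) = exp(-r*dt) * [p_u*0.000000 + p_m*2.556385 + p_d*5.887795] = 2.584450
  V(2,+0) = exp(-r*dt) * [p_u*0.000000 + p_m*0.000000 + p_d*2.556385] = 0.388429
  V(2,+1) = exp(-r*dt) * [p_u*0.000000 + p_m*0.000000 + p_d*0.000000] = 0.000000
  V(2,+2) = exp(-r*dt) * [p_u*0.000000 + p_m*0.000000 + p_d*0.000000] = 0.000000
  V(1,-1) = exp(-r*dt) * [p_u*0.388429 + p_m*2.584450 + p_d*5.674763] = 2.639994
  V(1,+0) = exp(-r*dt) * [p_u*0.000000 + p_m*0.388429 + p_d*2.584450] = 0.649454
  V(1,+1) = exp(-r*dt) * [p_u*0.000000 + p_m*0.000000 + p_d*0.388429] = 0.059020
  V(0,+0) = exp(-r*dt) * [p_u*0.059020 + p_m*0.649454 + p_d*2.639994] = 0.840976

Answer: Price = V(0,0) = 0.8410
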